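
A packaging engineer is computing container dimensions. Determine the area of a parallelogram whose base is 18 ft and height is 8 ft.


Shape: parallelogram
Base b = 18 ft, Height h = 8 ft
Formula: A = b * h
A = 18 * 8
A = 144
144 ft^2


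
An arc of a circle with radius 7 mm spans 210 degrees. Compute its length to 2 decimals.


Shape: circular arc
Radius r = 7 mm, Angle = 210 degrees
Formula: L = (angle/360) * 2 * pi * r
2 * pi * r = 14 * pi
L = (210/360) * 14 * pi
L = 8.166667 * pi
L = 25.66
25.66 mm


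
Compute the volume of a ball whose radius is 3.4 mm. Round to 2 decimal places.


Shape: sphere
Radius r = 3.4 mm
Formula: V = (4/3) * pi * r^3
r^3 = 39.304
(4/3) * 39.304 = 52.405333
V = 52.405333 * pi
V = 164.64
164.64 mm^3


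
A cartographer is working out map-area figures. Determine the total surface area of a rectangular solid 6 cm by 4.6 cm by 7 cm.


Shape: rectangular prism
l = 6 cm, w = 4.6 cm, h = 7 cm
Formula: SA = 2(lw + lh + wh)
lw = 27.6, lh = 42, wh = 32.2
lw + lh + wh = 101.8
SA = 2 * 101.8
SA = 203.6
203.6 cm^2


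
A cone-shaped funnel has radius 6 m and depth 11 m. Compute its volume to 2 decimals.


Shape: cone
Radius r = 6 m, Height h = 11 m
Formula: V = (1/3) * pi * r^2 * h
r^2 = 36
pi * r^2 * h = pi * 36 * 11 = 396 * pi
V = 396 * pi / 3
V = 414.69
414.69 m^3


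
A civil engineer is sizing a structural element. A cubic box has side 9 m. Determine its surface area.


Shape: cube
Side s = 9 m
A cube has 6 square faces.
Formula: SA = 6 * s^2
s^2 = 81
SA = 6 * 81
SA = 486
486 m^2


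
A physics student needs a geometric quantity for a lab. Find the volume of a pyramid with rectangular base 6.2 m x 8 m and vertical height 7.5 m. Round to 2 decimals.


Shape: rectangular pyramid
Base: 6.2 m x 8 m, Height h = 7.5 m
Formula: V = (1/3) * base_area * h
base_area = 6.2 * 8 = 49.6
base_area * h = 49.6 * 7.5 = 372
V = 372 / 3
V = 124
124 m^3


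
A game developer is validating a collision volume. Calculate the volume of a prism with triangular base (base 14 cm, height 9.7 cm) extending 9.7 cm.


Shape: triangular prism
Triangle base = 14 cm, triangle height = 9.7 cm, prism length L = 9.7 cm
Formula: V = (1/2 * b * h_tri) * L
Cross-section area = 0.5 * 14 * 9.7 = 67.9
V = 67.9 * 9.7
V = 658.63
658.63 cm^3


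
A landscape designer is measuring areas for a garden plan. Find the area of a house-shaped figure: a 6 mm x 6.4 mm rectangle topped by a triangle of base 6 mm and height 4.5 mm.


Composite shape: rectangle + triangle
Rectangle area = 6 * 6.4 = 38.4
Triangle area = 0.5 * 6 * 4.5 = 13.5
Total = 38.4 + 13.5
Total = 51.9
51.9 mm^2


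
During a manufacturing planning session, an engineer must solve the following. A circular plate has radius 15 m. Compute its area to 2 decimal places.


Shape: circle
Radius r = 15 m
Formula: A = pi * r^2
r^2 = 15^2 = 225
A = pi * 225
A = 706.86
706.86 m^2


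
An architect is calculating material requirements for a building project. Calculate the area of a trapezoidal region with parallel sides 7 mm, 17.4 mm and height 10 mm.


Shape: trapezoid
Parallel sides a = 7 mm, b = 17.4 mm; Height h = 10 mm
Formula: A = (a + b) * h / 2
a + b = 7 + 17.4 = 24.4
A = 24.4 * 10 / 2
A = 244 / 2
A = 122
122 mm^2


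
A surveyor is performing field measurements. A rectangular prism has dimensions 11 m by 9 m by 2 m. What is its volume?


Shape: rectangular prism
l = 11 m, w = 9 m, h = 2 m
Formula: V = l * w * h
V = 11 * 9 * 2
V = 99 * 2
V = 198
198 m^3


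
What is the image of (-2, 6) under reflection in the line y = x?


Transformation: reflection
Original point: (-2, 6)
Rule for reflection over y = x: (x, y) -> (y, x)
Apply: (-2, 6) -> (6, -2)
(6, -2)


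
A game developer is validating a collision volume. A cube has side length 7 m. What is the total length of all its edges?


Shape: cube
Side s = 7 m
A cube has 12 edges, all equal.
Formula: total edge length = 12 * s
Total = 12 * 7
Total = 84
84 m


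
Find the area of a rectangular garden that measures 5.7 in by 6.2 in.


Shape: rectangle
Length l = 5.7 in, Width w = 6.2 in
Formula: A = l * w
A = 5.7 * 6.2
A = 35.34
35.34 in^2


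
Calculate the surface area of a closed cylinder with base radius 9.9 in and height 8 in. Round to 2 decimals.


Shape: closed cylinder
Radius r = 9.9 in, Height h = 8 in
Formula: SA = 2*pi*r^2 + 2*pi*r*h = 2*pi*r*(r + h)
r + h = 17.9
2 * r * (r + h) = 2 * 9.9 * 17.9 = 354.42
SA = 354.42 * pi
SA = 1113.44
1113.44 in^2


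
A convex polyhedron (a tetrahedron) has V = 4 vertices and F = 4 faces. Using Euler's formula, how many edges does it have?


Polyhedron: tetrahedron
Euler's formula for convex polyhedra: V - E + F = 2
Given: V = 4 vertices and F = 4 faces
Solve for E:
E = V + F - 2 = 4 + 4 - 2 = 6
6 edges


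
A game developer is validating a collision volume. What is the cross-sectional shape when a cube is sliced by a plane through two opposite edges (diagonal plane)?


Solid: cube
Cutting plane: through two opposite edges (diagonal plane)
Visualize the intersection of the plane with the solid's surface.
The boundary of the cut region is a rectangle.
rectangle


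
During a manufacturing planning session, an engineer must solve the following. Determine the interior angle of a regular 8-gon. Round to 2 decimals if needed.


Shape: regular octagon (8 sides)
Formula: interior angle = (n - 2) * 180 / n
(n - 2) = 6
(n - 2) * 180 = 1080
angle = 1080 / 8
angle = 135
135 degrees


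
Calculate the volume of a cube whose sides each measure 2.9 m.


Shape: cube
Side s = 2.9 m
Formula: V = s^3
V = 2.9 * 2.9 * 2.9
V = 8.41 * 2.9
V = 24.389
24.389 m^3


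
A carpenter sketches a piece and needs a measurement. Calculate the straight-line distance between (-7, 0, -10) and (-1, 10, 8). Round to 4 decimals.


3D distance between two points
P1 = (-7, 0, -10), P2 = (-1, 10, 8)
Formula: d = sqrt((x2-x1)^2 + (y2-y1)^2 + (z2-z1)^2)
dx = -1 - -7 = 6
dy = 10 - 0 = 10
dz = 8 - -10 = 18
dx^2 + dy^2 + dz^2 = 36 + 100 + 324 = 460
d = sqrt(460)
d = 21.4476
21.4476 units


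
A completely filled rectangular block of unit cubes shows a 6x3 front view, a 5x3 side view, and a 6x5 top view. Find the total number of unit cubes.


Orthographic views of a solid rectangular block:
Front view 6 x 3 -> length = 6, height = 3
Side view 5 x 3 -> width = 5, height = 3 (consistent)
Top view 6 x 5 -> confirms length = 6, width = 5
The block is 6 x 5 x 3.
Total unit cubes = 6 * 5 * 3 = 90
90 unit cubes


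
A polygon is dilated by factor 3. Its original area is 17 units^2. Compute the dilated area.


Linear scale factor k = 3
Original area = 17 units^2
Rule: under a linear scaling by k, areas scale by k^2.
k^2 = 3^2 = 9
New area = 17 * 9
New area = 153
153 units^2


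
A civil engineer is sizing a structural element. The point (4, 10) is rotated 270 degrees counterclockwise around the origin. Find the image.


Transformation: rotation about the origin
Original point: (4, 10)
Rule for 270 deg counterclockwise: (x, y) -> (y, -x)
Apply: (4, 10) -> (10, -4)
(10, -4)


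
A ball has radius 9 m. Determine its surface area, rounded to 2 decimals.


Shape: sphere
Radius r = 9 m
Formula: SA = 4 * pi * r^2
r^2 = 81
SA = 4 * pi * 81
SA = 324 * pi
SA = 1017.88
1017.88 m^2


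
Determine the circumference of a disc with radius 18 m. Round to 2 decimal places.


Shape: circle
Radius r = 18 m
Formula: C = 2 * pi * r
C = 2 * pi * 18
C = 36 * pi
C = 113.1
113.1 m


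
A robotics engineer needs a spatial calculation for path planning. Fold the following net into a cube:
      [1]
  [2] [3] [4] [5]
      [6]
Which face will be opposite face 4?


Net: cross layout. Take square 3 as the base (bottom).
Fold the four squares in the horizontal row up around 3: 2 -> left, 4 -> right, 5 wraps to the top.
Fold 1 and 6 up from 3: 1 -> back, 6 -> front.
Opposite pairs are therefore: (1, 6), (2, 4), (3, 5).
Face 4 is opposite face 2.
face 2


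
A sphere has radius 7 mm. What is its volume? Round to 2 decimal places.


Shape: sphere
Radius r = 7 mm
Formula: V = (4/3) * pi * r^3
r^3 = 343
(4/3) * 343 = 457.333333
V = 457.333333 * pi
V = 1436.76
1436.76 mm^3


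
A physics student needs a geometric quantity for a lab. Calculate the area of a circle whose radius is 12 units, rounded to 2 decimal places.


Shape: circle
Radius r = 12 units
Formula: A = pi * r^2
r^2 = 12^2 = 144
A = pi * 144
A = 452.39
452.39 units^2


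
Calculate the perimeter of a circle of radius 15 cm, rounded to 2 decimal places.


Shape: circle
Radius r = 15 cm
Formula: C = 2 * pi * r
C = 2 * pi * 15
C = 30 * pi
C = 94.25
94.25 cm


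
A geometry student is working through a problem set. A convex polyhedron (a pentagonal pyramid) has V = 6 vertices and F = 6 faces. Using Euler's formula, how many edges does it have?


Polyhedron: pentagonal pyramid
Euler's formula for convex polyhedra: V - E + F = 2
Given: V = 6 vertices and F = 6 faces
Solve for E:
E = V + F - 2 = 6 + 6 - 2 = 10
10 edges


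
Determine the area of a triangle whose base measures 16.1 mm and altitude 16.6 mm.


Shape: triangle
Base b = 16.1 mm, Height h = 16.6 mm
Formula: A = (1/2) * b * h
A = 0.5 * 16.1 * 16.6
A = 0.5 * 267.26
A = 133.63
133.63 mm^2


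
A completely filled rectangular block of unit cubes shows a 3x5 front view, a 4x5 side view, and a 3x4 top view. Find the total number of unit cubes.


Orthographic views of a solid rectangular block:
Front view 3 x 5 -> length = 3, height = 5
Side view 4 x 5 -> width = 4, height = 5 (consistent)
Top view 3 x 4 -> confirms length = 3, width = 4
The block is 3 x 4 x 5.
Total unit cubes = 3 * 4 * 5 = 60
60 unit cubes


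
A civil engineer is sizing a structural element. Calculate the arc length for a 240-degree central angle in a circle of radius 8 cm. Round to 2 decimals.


Shape: circular arc
Radius r = 8 cm, Angle = 240 degrees
Formula: L = (angle/360) * 2 * pi * r
2 * pi * r = 16 * pi
L = (240/360) * 16 * pi
L = 10.666667 * pi
L = 33.51
33.51 cm


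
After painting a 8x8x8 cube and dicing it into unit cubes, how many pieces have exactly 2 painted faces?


Large cube: 8 x 8 x 8, cut into unit cubes.
n = 8, so n - 2 = 6
Cubes with 2 painted faces lie along the edges, excluding corners.
A cube has 12 edges; each contributes (n - 2) = 6 such cubes.
Count = 12 * 6 = 72
72 unit cubes


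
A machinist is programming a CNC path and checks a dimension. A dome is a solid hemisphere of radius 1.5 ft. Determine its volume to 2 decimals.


Shape: hemisphere (half of a sphere)
Radius r = 1.5 ft
Formula: V = (1/2) * (4/3) * pi * r^3 = (2/3) * pi * r^3
r^3 = 3.375
(2/3) * 3.375 = 2.25
V = 2.25 * pi
V = 7.07
7.07 ft^3


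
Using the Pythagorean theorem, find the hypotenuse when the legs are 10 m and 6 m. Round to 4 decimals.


Shape: right triangle
Legs a = 10 m, b = 6 m
Formula: c = sqrt(a^2 + b^2)
a^2 = 100, b^2 = 36
a^2 + b^2 = 136
c = sqrt(136)
c = 11.6619
11.6619 m


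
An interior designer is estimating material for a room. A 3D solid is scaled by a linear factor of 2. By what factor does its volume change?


Linear scale factor k = 2
Rule: under a linear scaling by k, volumes scale by k^3.
k^3 = 2 * 2 * 2
k^3 = 4 * 2
k^3 = 8
Volume scales by a factor of 8.
8 (dimensionless)


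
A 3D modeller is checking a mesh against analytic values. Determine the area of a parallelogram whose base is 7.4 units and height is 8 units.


Shape: parallelogram
Base b = 7.4 units, Height h = 8 units
Formula: A = b * h
A = 7.4 * 8
A = 59.2
59.2 units^2


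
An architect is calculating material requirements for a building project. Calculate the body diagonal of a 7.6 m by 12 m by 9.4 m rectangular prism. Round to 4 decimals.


Shape: rectangular box (space diagonal)
l = 7.6 m, w = 12 m, h = 9.4 m
Visualize: the diagonal of the base, then a right triangle with that diagonal and the height.
Formula: d = sqrt(l^2 + w^2 + h^2)
l^2 + w^2 + h^2 = 57.76 + 144 + 88.36 = 290.12
d = sqrt(290.12)
d = 17.0329
17.0329 m


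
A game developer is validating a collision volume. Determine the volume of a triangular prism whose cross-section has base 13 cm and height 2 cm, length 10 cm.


Shape: triangular prism
Triangle base = 13 cm, triangle height = 2 cm, prism length L = 10 cm
Formula: V = (1/2 * b * h_tri) * L
Cross-section area = 0.5 * 13 * 2 = 13
V = 13 * 10
V = 130
130 cm^3


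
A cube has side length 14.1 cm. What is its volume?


Shape: cube
Side s = 14.1 cm
Formula: V = s^3
V = 14.1 * 14.1 * 14.1
V = 198.81 * 14.1
V = 2803.221
2803.221 cm^3


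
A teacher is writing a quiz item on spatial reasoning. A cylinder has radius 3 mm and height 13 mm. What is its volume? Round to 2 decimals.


Shape: cylinder
Radius r = 3 mm, Height h = 13 mm
Formula: V = pi * r^2 * h
r^2 = 9
V = pi * 9 * 13
V = 117 * pi
V = 367.57
367.57 mm^3


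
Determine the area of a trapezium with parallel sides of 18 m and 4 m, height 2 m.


Shape: trapezoid
Parallel sides a = 18 m, b = 4 m; Height h = 2 m
Formula: A = (a + b) * h / 2
a + b = 18 + 4 = 22
A = 22 * 2 / 2
A = 44 / 2
A = 22
22 m^2


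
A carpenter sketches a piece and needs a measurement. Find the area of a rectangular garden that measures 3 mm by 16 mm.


Shape: rectangle
Length l = 3 mm, Width w = 16 mm
Formula: A = l * w
A = 3 * 16
A = 48
48 mm^2


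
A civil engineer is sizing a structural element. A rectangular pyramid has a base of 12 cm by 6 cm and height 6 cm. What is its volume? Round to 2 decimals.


Shape: rectangular pyramid
Base: 12 cm x 6 cm, Height h = 6 cm
Formula: V = (1/3) * base_area * h
base_area = 12 * 6 = 72
base_area * h = 72 * 6 = 432
V = 432 / 3
V = 144
144 cm^3


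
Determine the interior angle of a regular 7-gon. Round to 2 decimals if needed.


Shape: regular heptagon (7 sides)
Formula: interior angle = (n - 2) * 180 / n
(n - 2) = 5
(n - 2) * 180 = 900
angle = 900 / 7
angle = 128.57
128.57 degrees


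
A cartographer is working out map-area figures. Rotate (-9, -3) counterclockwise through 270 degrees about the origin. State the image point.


Transformation: rotation about the origin
Original point: (-9, -3)
Rule for 270 deg counterclockwise: (x, y) -> (y, -x)
Apply: (-9, -3) -> (-3, 9)
(-3, 9)


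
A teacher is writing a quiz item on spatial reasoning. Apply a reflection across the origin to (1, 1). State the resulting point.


Transformation: reflection
Original point: (1, 1)
Rule for reflection through the origin: (x, y) -> (-x, -y)
Apply: (1, 1) -> (-1, -1)
(-1, -1)


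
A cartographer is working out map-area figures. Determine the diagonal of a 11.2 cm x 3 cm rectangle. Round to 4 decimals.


Shape: rectangle (diagonal via Pythagoras)
Sides: 11.2 cm and 3 cm
Formula: d = sqrt(l^2 + w^2)
l^2 = 125.44, w^2 = 9
l^2 + w^2 = 134.44
d = sqrt(134.44)
d = 11.5948
11.5948 cm


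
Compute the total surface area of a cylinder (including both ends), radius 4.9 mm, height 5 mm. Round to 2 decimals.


Shape: closed cylinder
Radius r = 4.9 mm, Height h = 5 mm
Formula: SA = 2*pi*r^2 + 2*pi*r*h = 2*pi*r*(r + h)
r + h = 9.9
2 * r * (r + h) = 2 * 4.9 * 9.9 = 97.02
SA = 97.02 * pi
SA = 304.8
304.8 mm^2


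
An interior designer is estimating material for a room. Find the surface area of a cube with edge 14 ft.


Shape: cube
Side s = 14 ft
A cube has 6 square faces.
Formula: SA = 6 * s^2
s^2 = 196
SA = 6 * 196
SA = 1176
1176 ft^2


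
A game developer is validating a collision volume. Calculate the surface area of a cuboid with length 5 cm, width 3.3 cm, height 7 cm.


Shape: rectangular prism
l = 5 cm, w = 3.3 cm, h = 7 cm
Formula: SA = 2(lw + lh + wh)
lw = 16.5, lh = 35, wh = 23.1
lw + lh + wh = 74.6
SA = 2 * 74.6
SA = 149.2
149.2 cm^2


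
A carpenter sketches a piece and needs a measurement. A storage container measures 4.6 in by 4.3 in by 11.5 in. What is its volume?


Shape: rectangular prism
l = 4.6 in, w = 4.3 in, h = 11.5 in
Formula: V = l * w * h
V = 4.6 * 4.3 * 11.5
V = 19.78 * 11.5
V = 227.47
227.47 in^3


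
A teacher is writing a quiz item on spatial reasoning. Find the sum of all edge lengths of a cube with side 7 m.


Shape: cube
Side s = 7 m
A cube has 12 edges, all equal.
Formula: total edge length = 12 * s
Total = 12 * 7
Total = 84
84 m


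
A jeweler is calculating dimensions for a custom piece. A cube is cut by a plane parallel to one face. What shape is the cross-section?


Solid: cube
Cutting plane: parallel to one face
Visualize the intersection of the plane with the solid's surface.
The boundary of the cut region is a square.
square


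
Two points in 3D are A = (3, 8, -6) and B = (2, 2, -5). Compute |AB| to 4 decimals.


3D distance between two points
P1 = (3, 8, -6), P2 = (2, 2, -5)
Formula: d = sqrt((x2-x1)^2 + (y2-y1)^2 + (z2-z1)^2)
dx = 2 - 3 = -1
dy = 2 - 8 = -6
dz = -5 - -6 = 1
dx^2 + dy^2 + dz^2 = 1 + 36 + 1 = 38
d = sqrt(38)
d = 6.1644
6.1644 units


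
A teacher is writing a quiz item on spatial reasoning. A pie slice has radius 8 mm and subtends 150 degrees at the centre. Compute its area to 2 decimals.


Shape: circular sector
Radius r = 8 mm, Angle = 150 degrees
Formula: A = (angle/360) * pi * r^2
r^2 = 64
Fraction of circle = 150/360
A = (150/360) * pi * 64
A = 26.666667 * pi
A = 83.78
83.78 mm^2


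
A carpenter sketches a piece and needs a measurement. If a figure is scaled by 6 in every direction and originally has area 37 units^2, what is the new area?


Linear scale factor k = 6
Original area = 37 units^2
Rule: under a linear scaling by k, areas scale by k^2.
k^2 = 6^2 = 36
New area = 37 * 36
New area = 1332
1332 units^2


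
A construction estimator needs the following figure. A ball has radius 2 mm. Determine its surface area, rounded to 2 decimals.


Shape: sphere
Radius r = 2 mm
Formula: SA = 4 * pi * r^2
r^2 = 4
SA = 4 * pi * 4
SA = 16 * pi
SA = 50.27
50.27 mm^2


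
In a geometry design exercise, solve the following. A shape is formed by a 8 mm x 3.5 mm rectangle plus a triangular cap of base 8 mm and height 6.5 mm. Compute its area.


Composite shape: rectangle + triangle
Rectangle area = 8 * 3.5 = 28
Triangle area = 0.5 * 8 * 6.5 = 26
Total = 28 + 26
Total = 54
54 mm^2


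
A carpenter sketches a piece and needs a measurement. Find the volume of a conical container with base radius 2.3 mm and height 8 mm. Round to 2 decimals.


Shape: cone
Radius r = 2.3 mm, Height h = 8 mm
Formula: V = (1/3) * pi * r^2 * h
r^2 = 5.29
pi * r^2 * h = pi * 5.29 * 8 = 42.32 * pi
V = 42.32 * pi / 3
V = 44.32
44.32 mm^3


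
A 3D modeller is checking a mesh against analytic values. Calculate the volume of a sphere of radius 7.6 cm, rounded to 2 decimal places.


Shape: sphere
Radius r = 7.6 cm
Formula: V = (4/3) * pi * r^3
r^3 = 438.976
(4/3) * 438.976 = 585.301333
V = 585.301333 * pi
V = 1838.78
1838.78 cm^3


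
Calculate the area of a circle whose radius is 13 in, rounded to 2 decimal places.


Shape: circle
Radius r = 13 in
Formula: A = pi * r^2
r^2 = 13^2 = 169
A = pi * 169
A = 530.93
530.93 in^2


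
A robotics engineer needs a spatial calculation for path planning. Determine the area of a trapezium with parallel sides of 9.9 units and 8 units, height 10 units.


Shape: trapezoid
Parallel sides a = 9.9 units, b = 8 units; Height h = 10 units
Formula: A = (a + b) * h / 2
a + b = 9.9 + 8 = 17.9
A = 17.9 * 10 / 2
A = 179 / 2
A = 89.5
89.5 units^2


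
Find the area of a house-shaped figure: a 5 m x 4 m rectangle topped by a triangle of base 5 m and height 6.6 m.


Composite shape: rectangle + triangle
Rectangle area = 5 * 4 = 20
Triangle area = 0.5 * 5 * 6.6 = 16.5
Total = 20 + 16.5
Total = 36.5
36.5 m^2


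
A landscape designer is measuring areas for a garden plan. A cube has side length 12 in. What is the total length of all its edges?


Shape: cube
Side s = 12 in
A cube has 12 edges, all equal.
Formula: total edge length = 12 * s
Total = 12 * 12
Total = 144
144 in


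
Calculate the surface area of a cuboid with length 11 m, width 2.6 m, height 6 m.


Shape: rectangular prism
l = 11 m, w = 2.6 m, h = 6 m
Formula: SA = 2(lw + lh + wh)
lw = 28.6, lh = 66, wh = 15.6
lw + lh + wh = 110.2
SA = 2 * 110.2
SA = 220.4
220.4 m^2


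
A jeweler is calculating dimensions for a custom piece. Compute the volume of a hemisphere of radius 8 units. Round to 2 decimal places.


Shape: hemisphere (half of a sphere)
Radius r = 8 units
Formula: V = (1/2) * (4/3) * pi * r^3 = (2/3) * pi * r^3
r^3 = 512
(2/3) * 512 = 341.333333
V = 341.333333 * pi
V = 1072.33
1072.33 units^3


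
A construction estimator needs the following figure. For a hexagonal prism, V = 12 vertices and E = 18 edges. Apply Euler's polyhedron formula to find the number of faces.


Polyhedron: hexagonal prism
Euler's formula for convex polyhedra: V - E + F = 2
Given: V = 12 vertices and E = 18 edges
Solve for F:
F = 2 + E - V = 2 + 18 - 12 = 8
8 faces


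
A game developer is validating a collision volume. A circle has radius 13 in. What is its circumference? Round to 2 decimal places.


Shape: circle
Radius r = 13 in
Formula: C = 2 * pi * r
C = 2 * pi * 13
C = 26 * pi
C = 81.68
81.68 in


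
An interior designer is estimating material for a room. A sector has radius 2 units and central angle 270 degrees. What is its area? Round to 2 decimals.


Shape: circular sector
Radius r = 2 units, Angle = 270 degrees
Formula: A = (angle/360) * pi * r^2
r^2 = 4
Fraction of circle = 270/360
A = (270/360) * pi * 4
A = 3 * pi
A = 9.42
9.42 units^2


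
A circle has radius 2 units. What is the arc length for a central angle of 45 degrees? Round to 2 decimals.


Shape: circular arc
Radius r = 2 units, Angle = 45 degrees
Formula: L = (angle/360) * 2 * pi * r
2 * pi * r = 4 * pi
L = (45/360) * 4 * pi
L = 0.5 * pi
L = 1.57
1.57 units


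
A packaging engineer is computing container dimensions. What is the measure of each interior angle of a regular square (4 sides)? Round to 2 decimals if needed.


Shape: regular square (4 sides)
Formula: interior angle = (n - 2) * 180 / n
(n - 2) = 2
(n - 2) * 180 = 360
angle = 360 / 4
angle = 90
90 degrees


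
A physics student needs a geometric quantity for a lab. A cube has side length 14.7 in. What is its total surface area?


Shape: cube
Side s = 14.7 in
A cube has 6 square faces.
Formula: SA = 6 * s^2
s^2 = 216.09
SA = 6 * 216.09
SA = 1296.54
1296.54 in^2


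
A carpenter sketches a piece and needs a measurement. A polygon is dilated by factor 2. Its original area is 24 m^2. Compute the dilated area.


Linear scale factor k = 2
Original area = 24 m^2
Rule: under a linear scaling by k, areas scale by k^2.
k^2 = 2^2 = 4
New area = 24 * 4
New area = 96
96 m^2


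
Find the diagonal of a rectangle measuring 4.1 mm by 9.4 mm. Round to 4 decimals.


Shape: rectangle (diagonal via Pythagoras)
Sides: 4.1 mm and 9.4 mm
Formula: d = sqrt(l^2 + w^2)
l^2 = 16.81, w^2 = 88.36
l^2 + w^2 = 105.17
d = sqrt(105.17)
d = 10.2552
10.2552 mm


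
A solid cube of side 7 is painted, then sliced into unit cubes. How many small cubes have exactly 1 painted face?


Large cube: 7 x 7 x 7, cut into unit cubes.
n = 7, so n - 2 = 5
Cubes with 1 painted face lie in the interior of each face.
A cube has 6 faces; each contributes (n - 2)^2 = 25 such cubes.
Count = 6 * 25 = 150
150 unit cubes


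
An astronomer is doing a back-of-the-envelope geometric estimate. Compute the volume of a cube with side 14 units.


Shape: cube
Side s = 14 units
Formula: V = s^3
V = 14 * 14 * 14
V = 196 * 14
V = 2744
2744 units^3


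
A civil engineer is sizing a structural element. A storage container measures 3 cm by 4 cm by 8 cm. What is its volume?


Shape: rectangular prism
l = 3 cm, w = 4 cm, h = 8 cm
Formula: V = l * w * h
V = 3 * 4 * 8
V = 12 * 8
V = 96
96 cm^3


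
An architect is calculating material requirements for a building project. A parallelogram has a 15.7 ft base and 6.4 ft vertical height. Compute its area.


Shape: parallelogram
Base b = 15.7 ft, Height h = 6.4 ft
Formula: A = b * h
A = 15.7 * 6.4
A = 100.48
100.48 ft^2


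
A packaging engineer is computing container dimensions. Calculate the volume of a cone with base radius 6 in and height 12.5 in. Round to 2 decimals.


Shape: cone
Radius r = 6 in, Height h = 12.5 in
Formula: V = (1/3) * pi * r^2 * h
r^2 = 36
pi * r^2 * h = pi * 36 * 12.5 = 450 * pi
V = 450 * pi / 3
V = 471.24
471.24 in^3


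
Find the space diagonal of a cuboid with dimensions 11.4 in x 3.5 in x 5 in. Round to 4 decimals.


Shape: rectangular box (space diagonal)
l = 11.4 in, w = 3.5 in, h = 5 in
Visualize: the diagonal of the base, then a right triangle with that diagonal and the height.
Formula: d = sqrt(l^2 + w^2 + h^2)
l^2 + w^2 + h^2 = 129.96 + 12.25 + 25 = 167.21
d = sqrt(167.21)
d = 12.931
12.931 in


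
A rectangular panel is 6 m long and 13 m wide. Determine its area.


Shape: rectangle
Length l = 6 m, Width w = 13 m
Formula: A = l * w
A = 6 * 13
A = 78
78 m^2


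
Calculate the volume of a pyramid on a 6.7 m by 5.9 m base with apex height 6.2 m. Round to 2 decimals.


Shape: rectangular pyramid
Base: 6.7 m x 5.9 m, Height h = 6.2 m
Formula: V = (1/3) * base_area * h
base_area = 6.7 * 5.9 = 39.53
base_area * h = 39.53 * 6.2 = 245.086
V = 245.086 / 3
V = 81.7
81.7 m^3


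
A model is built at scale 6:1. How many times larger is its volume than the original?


Linear scale factor k = 6
Rule: under a linear scaling by k, volumes scale by k^3.
k^3 = 6 * 6 * 6
k^3 = 36 * 6
k^3 = 216
Volume scales by a factor of 216.
216 (dimensionless)


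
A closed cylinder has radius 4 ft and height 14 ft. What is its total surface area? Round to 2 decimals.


Shape: closed cylinder
Radius r = 4 ft, Height h = 14 ft
Formula: SA = 2*pi*r^2 + 2*pi*r*h = 2*pi*r*(r + h)
r + h = 18
2 * r * (r + h) = 2 * 4 * 18 = 144
SA = 144 * pi
SA = 452.39
452.39 ft^2


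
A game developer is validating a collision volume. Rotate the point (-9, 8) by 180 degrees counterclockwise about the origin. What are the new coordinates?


Transformation: rotation about the origin
Original point: (-9, 8)
Rule for 180 deg: (x, y) -> (-x, -y)
Apply: (-9, 8) -> (9, -8)
(9, -8)


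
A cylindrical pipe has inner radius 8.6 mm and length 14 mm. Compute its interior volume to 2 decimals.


Shape: cylinder
Radius r = 8.6 mm, Height h = 14 mm
Formula: V = pi * r^2 * h
r^2 = 73.96
V = pi * 73.96 * 14
V = 1035.44 * pi
V = 3252.93
3252.93 mm^3


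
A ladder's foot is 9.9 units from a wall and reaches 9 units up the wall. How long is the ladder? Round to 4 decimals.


Shape: right triangle
Legs a = 9.9 units, b = 9 units
Formula: c = sqrt(a^2 + b^2)
a^2 = 98.01, b^2 = 81
a^2 + b^2 = 179.01
c = sqrt(179.01)
c = 13.3795
13.3795 units


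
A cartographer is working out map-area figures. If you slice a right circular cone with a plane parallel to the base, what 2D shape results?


Solid: right circular cone
Cutting plane: parallel to the base
Visualize the intersection of the plane with the solid's surface.
The boundary of the cut region is a circle.
circle


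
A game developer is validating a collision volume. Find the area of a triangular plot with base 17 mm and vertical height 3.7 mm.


Shape: triangle
Base b = 17 mm, Height h = 3.7 mm
Formula: A = (1/2) * b * h
A = 0.5 * 17 * 3.7
A = 0.5 * 62.9
A = 31.45
31.45 mm^2


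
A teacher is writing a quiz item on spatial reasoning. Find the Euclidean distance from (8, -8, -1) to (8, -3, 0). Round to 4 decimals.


3D distance between two points
P1 = (8, -8, -1), P2 = (8, -3, 0)
Formula: d = sqrt((x2-x1)^2 + (y2-y1)^2 + (z2-z1)^2)
dx = 8 - 8 = 0
dy = -3 - -8 = 5
dz = 0 - -1 = 1
dx^2 + dy^2 + dz^2 = 0 + 25 + 1 = 26
d = sqrt(26)
d = 5.099
5.099 units


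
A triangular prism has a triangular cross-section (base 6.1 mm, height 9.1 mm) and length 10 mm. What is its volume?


Shape: triangular prism
Triangle base = 6.1 mm, triangle height = 9.1 mm, prism length L = 10 mm
Formula: V = (1/2 * b * h_tri) * L
Cross-section area = 0.5 * 6.1 * 9.1 = 27.755
V = 27.755 * 10
V = 277.55
277.55 mm^3


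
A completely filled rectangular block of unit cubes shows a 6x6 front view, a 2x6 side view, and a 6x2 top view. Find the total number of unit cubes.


Orthographic views of a solid rectangular block:
Front view 6 x 6 -> length = 6, height = 6
Side view 2 x 6 -> width = 2, height = 6 (consistent)
Top view 6 x 2 -> confirms length = 6, width = 2
The block is 6 x 2 x 6.
Total unit cubes = 6 * 2 * 6 = 72
72 unit cubes


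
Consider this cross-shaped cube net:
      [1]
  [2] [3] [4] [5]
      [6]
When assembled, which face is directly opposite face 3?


Net: cross layout. Take square 3 as the base (bottom).
Fold the four squares in the horizontal row up around 3: 2 -> left, 4 -> right, 5 wraps to the top.
Fold 1 and 6 up from 3: 1 -> back, 6 -> front.
Opposite pairs are therefore: (1, 6), (2, 4), (3, 5).
Face 3 is opposite face 5.
face 5


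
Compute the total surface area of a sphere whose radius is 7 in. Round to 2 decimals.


Shape: sphere
Radius r = 7 in
Formula: SA = 4 * pi * r^2
r^2 = 49
SA = 4 * pi * 49
SA = 196 * pi
SA = 615.75
615.75 in^2


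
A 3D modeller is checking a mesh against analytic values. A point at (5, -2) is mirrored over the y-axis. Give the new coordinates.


Transformation: reflection
Original point: (5, -2)
Rule for reflection over the y-axis: (x, y) -> (-x, y)
Apply: (5, -2) -> (-5, -2)
(-5, -2)


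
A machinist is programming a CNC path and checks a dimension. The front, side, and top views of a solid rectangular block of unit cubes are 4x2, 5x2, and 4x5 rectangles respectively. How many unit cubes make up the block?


Orthographic views of a solid rectangular block:
Front view 4 x 2 -> length = 4, height = 2
Side view 5 x 2 -> width = 5, height = 2 (consistent)
Top view 4 x 5 -> confirms length = 4, width = 5
The block is 4 x 5 x 2.
Total unit cubes = 4 * 5 * 2 = 40
40 unit cubes


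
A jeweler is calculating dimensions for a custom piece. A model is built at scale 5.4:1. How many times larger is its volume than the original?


Linear scale factor k = 5.4
Rule: under a linear scaling by k, volumes scale by k^3.
k^3 = 5.4 * 5.4 * 5.4
k^3 = 29.16 * 5.4
k^3 = 157.464
Volume scales by a factor of 157.464.
157.464 (dimensionless)


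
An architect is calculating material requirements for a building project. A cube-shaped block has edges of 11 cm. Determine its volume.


Shape: cube
Side s = 11 cm
Formula: V = s^3
V = 11 * 11 * 11
V = 121 * 11
V = 1331
1331 cm^3


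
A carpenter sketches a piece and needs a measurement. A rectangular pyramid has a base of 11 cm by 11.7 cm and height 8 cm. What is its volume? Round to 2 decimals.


Shape: rectangular pyramid
Base: 11 cm x 11.7 cm, Height h = 8 cm
Formula: V = (1/3) * base_area * h
base_area = 11 * 11.7 = 128.7
base_area * h = 128.7 * 8 = 1029.6
V = 1029.6 / 3
V = 343.2
343.2 cm^3


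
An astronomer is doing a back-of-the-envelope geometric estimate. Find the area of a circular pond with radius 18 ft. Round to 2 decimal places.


Shape: circle
Radius r = 18 ft
Formula: A = pi * r^2
r^2 = 18^2 = 324
A = pi * 324
A = 1017.88
1017.88 ft^2


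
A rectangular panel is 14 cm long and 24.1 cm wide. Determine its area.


Shape: rectangle
Length l = 14 cm, Width w = 24.1 cm
Formula: A = l * w
A = 14 * 24.1
A = 337.4
337.4 cm^2


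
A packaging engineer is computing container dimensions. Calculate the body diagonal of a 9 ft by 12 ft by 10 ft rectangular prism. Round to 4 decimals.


Shape: rectangular box (space diagonal)
l = 9 ft, w = 12 ft, h = 10 ft
Visualize: the diagonal of the base, then a right triangle with that diagonal and the height.
Formula: d = sqrt(l^2 + w^2 + h^2)
l^2 + w^2 + h^2 = 81 + 144 + 100 = 325
d = sqrt(325)
d = 18.0278
18.0278 ft


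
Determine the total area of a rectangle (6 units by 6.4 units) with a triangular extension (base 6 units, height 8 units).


Composite shape: rectangle + triangle
Rectangle area = 6 * 6.4 = 38.4
Triangle area = 0.5 * 6 * 8 = 24
Total = 38.4 + 24
Total = 62.4
62.4 units^2


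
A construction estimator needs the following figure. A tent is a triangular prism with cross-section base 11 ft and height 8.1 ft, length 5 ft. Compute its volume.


Shape: triangular prism
Triangle base = 11 ft, triangle height = 8.1 ft, prism length L = 5 ft
Formula: V = (1/2 * b * h_tri) * L
Cross-section area = 0.5 * 11 * 8.1 = 44.55
V = 44.55 * 5
V = 222.75
222.75 ft^3


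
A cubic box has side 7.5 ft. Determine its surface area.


Shape: cube
Side s = 7.5 ft
A cube has 6 square faces.
Formula: SA = 6 * s^2
s^2 = 56.25
SA = 6 * 56.25
SA = 337.5
337.5 ft^2


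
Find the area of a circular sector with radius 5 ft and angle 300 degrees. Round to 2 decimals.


Shape: circular sector
Radius r = 5 ft, Angle = 300 degrees
Formula: A = (angle/360) * pi * r^2
r^2 = 25
Fraction of circle = 300/360
A = (300/360) * pi * 25
A = 20.833333 * pi
A = 65.45
65.45 ft^2


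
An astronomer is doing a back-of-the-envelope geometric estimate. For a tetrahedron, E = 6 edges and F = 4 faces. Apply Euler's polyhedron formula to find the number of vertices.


Polyhedron: tetrahedron
Euler's formula for convex polyhedra: V - E + F = 2
Given: E = 6 edges and F = 4 faces
Solve for V:
V = 2 + E - F = 2 + 6 - 4 = 4
4 vertices


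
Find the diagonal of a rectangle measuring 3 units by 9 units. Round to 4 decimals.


Shape: rectangle (diagonal via Pythagoras)
Sides: 3 units and 9 units
Formula: d = sqrt(l^2 + w^2)
l^2 = 9, w^2 = 81
l^2 + w^2 = 90
d = sqrt(90)
d = 9.4868
9.4868 units


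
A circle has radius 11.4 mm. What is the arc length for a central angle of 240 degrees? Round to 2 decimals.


Shape: circular arc
Radius r = 11.4 mm, Angle = 240 degrees
Formula: L = (angle/360) * 2 * pi * r
2 * pi * r = 22.8 * pi
L = (240/360) * 22.8 * pi
L = 15.2 * pi
L = 47.75
47.75 mm


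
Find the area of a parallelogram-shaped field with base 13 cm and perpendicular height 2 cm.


Shape: parallelogram
Base b = 13 cm, Height h = 2 cm
Formula: A = b * h
A = 13 * 2
A = 26
26 cm^2


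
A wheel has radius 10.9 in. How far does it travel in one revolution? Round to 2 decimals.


Shape: circle
Radius r = 10.9 in
Formula: C = 2 * pi * r
C = 2 * pi * 10.9
C = 21.8 * pi
C = 68.49
68.49 in


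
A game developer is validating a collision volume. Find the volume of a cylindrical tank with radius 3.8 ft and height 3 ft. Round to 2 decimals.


Shape: cylinder
Radius r = 3.8 ft, Height h = 3 ft
Formula: V = pi * r^2 * h
r^2 = 14.44
V = pi * 14.44 * 3
V = 43.32 * pi
V = 136.09
136.09 ft^3


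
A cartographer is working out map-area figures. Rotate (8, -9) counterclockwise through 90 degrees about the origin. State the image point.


Transformation: rotation about the origin
Original point: (8, -9)
Rule for 90 deg counterclockwise: (x, y) -> (-y, x)
Apply: (8, -9) -> (9, 8)
(9, 8)


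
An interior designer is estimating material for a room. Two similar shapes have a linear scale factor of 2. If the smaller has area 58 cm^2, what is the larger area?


Linear scale factor k = 2
Original area = 58 cm^2
Rule: under a linear scaling by k, areas scale by k^2.
k^2 = 2^2 = 4
New area = 58 * 4
New area = 232
232 cm^2


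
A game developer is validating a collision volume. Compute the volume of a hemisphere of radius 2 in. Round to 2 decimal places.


Shape: hemisphere (half of a sphere)
Radius r = 2 in
Formula: V = (1/2) * (4/3) * pi * r^3 = (2/3) * pi * r^3
r^3 = 8
(2/3) * 8 = 5.333333
V = 5.333333 * pi
V = 16.76
16.76 in^3


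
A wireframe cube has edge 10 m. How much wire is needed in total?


Shape: cube
Side s = 10 m
A cube has 12 edges, all equal.
Formula: total edge length = 12 * s
Total = 12 * 10
Total = 120
120 m


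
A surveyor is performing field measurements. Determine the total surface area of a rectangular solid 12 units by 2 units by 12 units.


Shape: rectangular prism
l = 12 units, w = 2 units, h = 12 units
Formula: SA = 2(lw + lh + wh)
lw = 24, lh = 144, wh = 24
lw + lh + wh = 192
SA = 2 * 192
SA = 384
384 units^2


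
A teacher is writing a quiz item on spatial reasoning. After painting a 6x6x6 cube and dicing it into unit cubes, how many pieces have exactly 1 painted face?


Large cube: 6 x 6 x 6, cut into unit cubes.
n = 6, so n - 2 = 4
Cubes with 1 painted face lie in the interior of each face.
A cube has 6 faces; each contributes (n - 2)^2 = 16 such cubes.
Count = 6 * 16 = 96
96 unit cubes


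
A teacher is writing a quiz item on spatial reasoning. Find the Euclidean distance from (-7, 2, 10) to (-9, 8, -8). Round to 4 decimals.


3D distance between two points
P1 = (-7, 2, 10), P2 = (-9, 8, -8)
Formula: d = sqrt((x2-x1)^2 + (y2-y1)^2 + (z2-z1)^2)
dx = -9 - -7 = -2
dy = 8 - 2 = 6
dz = -8 - 10 = -18
dx^2 + dy^2 + dz^2 = 4 + 36 + 324 = 364
d = sqrt(364)
d = 19.0788
19.0788 units


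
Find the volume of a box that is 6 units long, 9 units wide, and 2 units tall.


Shape: rectangular prism
l = 6 units, w = 9 units, h = 2 units
Formula: V = l * w * h
V = 6 * 9 * 2
V = 54 * 2
V = 108
108 units^3


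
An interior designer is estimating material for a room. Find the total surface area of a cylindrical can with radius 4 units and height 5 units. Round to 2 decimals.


Shape: closed cylinder
Radius r = 4 units, Height h = 5 units
Formula: SA = 2*pi*r^2 + 2*pi*r*h = 2*pi*r*(r + h)
r + h = 9
2 * r * (r + h) = 2 * 4 * 9 = 72
SA = 72 * pi
SA = 226.19
226.19 units^2


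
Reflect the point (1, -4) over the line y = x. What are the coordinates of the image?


Transformation: reflection
Original point: (1, -4)
Rule for reflection over y = x: (x, y) -> (y, x)
Apply: (1, -4) -> (-4, 1)
(-4, 1)


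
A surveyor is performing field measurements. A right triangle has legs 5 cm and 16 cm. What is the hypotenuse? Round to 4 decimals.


Shape: right triangle
Legs a = 5 cm, b = 16 cm
Formula: c = sqrt(a^2 + b^2)
a^2 = 25, b^2 = 256
a^2 + b^2 = 281
c = sqrt(281)
c = 16.7631
16.7631 cm


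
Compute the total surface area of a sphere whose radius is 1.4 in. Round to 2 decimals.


Shape: sphere
Radius r = 1.4 in
Formula: SA = 4 * pi * r^2
r^2 = 1.96
SA = 4 * pi * 1.96
SA = 7.84 * pi
SA = 24.63
24.63 in^2


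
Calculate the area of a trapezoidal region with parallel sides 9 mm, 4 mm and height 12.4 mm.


Shape: trapezoid
Parallel sides a = 9 mm, b = 4 mm; Height h = 12.4 mm
Formula: A = (a + b) * h / 2
a + b = 9 + 4 = 13
A = 13 * 12.4 / 2
A = 161.2 / 2
A = 80.6
80.6 mm^2


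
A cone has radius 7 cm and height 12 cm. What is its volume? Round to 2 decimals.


Shape: cone
Radius r = 7 cm, Height h = 12 cm
Formula: V = (1/3) * pi * r^2 * h
r^2 = 49
pi * r^2 * h = pi * 49 * 12 = 588 * pi
V = 588 * pi / 3
V = 615.75
615.75 cm^3


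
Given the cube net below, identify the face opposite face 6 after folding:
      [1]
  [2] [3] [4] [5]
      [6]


Net: cross layout. Take square 3 as the base (bottom).
Fold the four squares in the horizontal row up around 3: 2 -> left, 4 -> right, 5 wraps to the top.
Fold 1 and 6 up from 3: 1 -> back, 6 -> front.
Opposite pairs are therefore: (1, 6), (2, 4), (3, 5).
Face 6 is opposite face 1.
face 1


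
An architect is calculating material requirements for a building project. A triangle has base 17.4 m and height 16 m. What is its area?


Shape: triangle
Base b = 17.4 m, Height h = 16 m
Formula: A = (1/2) * b * h
A = 0.5 * 17.4 * 16
A = 0.5 * 278.4
A = 139.2
139.2 m^2


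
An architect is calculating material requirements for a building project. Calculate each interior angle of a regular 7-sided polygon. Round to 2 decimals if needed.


Shape: regular heptagon (7 sides)
Formula: interior angle = (n - 2) * 180 / n
(n - 2) = 5
(n - 2) * 180 = 900
angle = 900 / 7
angle = 128.57
128.57 degrees


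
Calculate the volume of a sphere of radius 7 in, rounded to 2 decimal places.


Shape: sphere
Radius r = 7 in
Formula: V = (4/3) * pi * r^3
r^3 = 343
(4/3) * 343 = 457.333333
V = 457.333333 * pi
V = 1436.76
1436.76 in^3
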